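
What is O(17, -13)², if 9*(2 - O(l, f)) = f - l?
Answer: 256/9 ≈ 28.444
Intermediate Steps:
O(l, f) = 2 - f/9 + l/9 (O(l, f) = 2 - (f - l)/9 = 2 + (-f/9 + l/9) = 2 - f/9 + l/9)
O(17, -13)² = (2 - ⅑*(-13) + (⅑)*17)² = (2 + 13/9 + 17/9)² = (16/3)² = 256/9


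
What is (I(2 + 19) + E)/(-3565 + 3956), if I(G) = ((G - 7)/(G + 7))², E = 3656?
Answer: 14625/1564 ≈ 9.3510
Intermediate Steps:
I(G) = (-7 + G)²/(7 + G)² (I(G) = ((-7 + G)/(7 + G))² = (-7 + G)²/(7 + G)²)
(I(2 + 19) + E)/(-3565 + 3956) = ((-7 + (2 + 19))²/(7 + (2 + 19))² + 3656)/(-3565 + 3956) = ((-7 + 21)²/(7 + 21)² + 3656)/391 = (14²/28² + 3656)*(1/391) = (196*(1/784) + 3656)*(1/391) = (¼ + 3656)*(1/391) = (14625/4)*(1/391) = 14625/1564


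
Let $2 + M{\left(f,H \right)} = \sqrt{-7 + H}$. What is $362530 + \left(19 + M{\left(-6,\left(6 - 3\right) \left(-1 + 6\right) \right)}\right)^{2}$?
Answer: $362827 + 68 \sqrt{2} \approx 3.6292 \cdot 10^{5}$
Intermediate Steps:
$M{\left(f,H \right)} = -2 + \sqrt{-7 + H}$
$362530 + \left(19 + M{\left(-6,\left(6 - 3\right) \left(-1 + 6\right) \right)}\right)^{2} = 362530 + \left(19 - \left(2 - \sqrt{-7 + \left(6 - 3\right) \left(-1 + 6\right)}\right)\right)^{2} = 362530 + \left(19 - \left(2 - \sqrt{-7 + 3 \cdot 5}\right)\right)^{2} = 362530 + \left(19 - \left(2 - \sqrt{-7 + 15}\right)\right)^{2} = 362530 + \left(19 - \left(2 - \sqrt{8}\right)\right)^{2} = 362530 + \left(19 - \left(2 - 2 \sqrt{2}\right)\right)^{2} = 362530 + \left(17 + 2 \sqrt{2}\right)^{2}$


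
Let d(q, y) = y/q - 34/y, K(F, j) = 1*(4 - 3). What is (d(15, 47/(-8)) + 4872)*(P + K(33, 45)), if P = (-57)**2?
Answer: 8940266075/564 ≈ 1.5852e+7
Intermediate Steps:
K(F, j) = 1 (K(F, j) = 1*1 = 1)
d(q, y) = -34/y + y/q
P = 3249
(d(15, 47/(-8)) + 4872)*(P + K(33, 45)) = ((-34/(47/(-8)) + (47/(-8))/15) + 4872)*(3249 + 1) = ((-34/(47*(-1/8)) + (47*(-1/8))*(1/15)) + 4872)*3250 = ((-34/(-47/8) - 47/8*1/15) + 4872)*3250 = ((-34*(-8/47) - 47/120) + 4872)*3250 = ((272/47 - 47/120) + 4872)*3250 = (30431/5640 + 4872)*3250 = (27508511/5640)*3250 = 8940266075/564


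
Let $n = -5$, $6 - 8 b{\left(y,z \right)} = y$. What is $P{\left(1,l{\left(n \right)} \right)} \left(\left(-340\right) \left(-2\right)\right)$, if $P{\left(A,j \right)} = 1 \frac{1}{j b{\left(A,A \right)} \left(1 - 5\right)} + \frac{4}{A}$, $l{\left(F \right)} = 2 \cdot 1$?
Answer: $2584$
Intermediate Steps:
$b{\left(y,z \right)} = \frac{3}{4} - \frac{y}{8}$
$l{\left(F \right)} = 2$
$P{\left(A,j \right)} = \frac{4}{A} - \frac{1}{4 j \left(\frac{3}{4} - \frac{A}{8}\right)}$ ($P{\left(A,j \right)} = 1 \frac{1}{j \left(\frac{3}{4} - \frac{A}{8}\right) \left(1 - 5\right)} + \frac{4}{A} = 1 \frac{1}{j \left(\frac{3}{4} - \frac{A}{8}\right) \left(-4\right)} + \frac{4}{A} = 1 \frac{1}{\left(-4\right) j \left(\frac{3}{4} - \frac{A}{8}\right)} + \frac{4}{A} = 1 \left(- \frac{1}{4 j \left(\frac{3}{4} - \frac{A}{8}\right)}\right) + \frac{4}{A} = - \frac{1}{4 j \left(\frac{3}{4} - \frac{A}{8}\right)} + \frac{4}{A} = \frac{4}{A} - \frac{1}{4 j \left(\frac{3}{4} - \frac{A}{8}\right)}$)
$P{\left(1,l{\left(n \right)} \right)} \left(\left(-340\right) \left(-2\right)\right) = \frac{2 \left(1 + 2 \cdot 2 \left(-6 + 1\right)\right)}{1 \cdot 2 \left(-6 + 1\right)} \left(\left(-340\right) \left(-2\right)\right) = 2 \cdot 1 \cdot \frac{1}{2} \frac{1}{-5} \left(1 + 2 \cdot 2 \left(-5\right)\right) 680 = 2 \cdot 1 \cdot \frac{1}{2} \left(- \frac{1}{5}\right) \left(1 - 20\right) 680 = 2 \cdot 1 \cdot \frac{1}{2} \left(- \frac{1}{5}\right) \left(-19\right) 680 = \frac{19}{5} \cdot 680 = 2584$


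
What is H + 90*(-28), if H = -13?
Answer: -2533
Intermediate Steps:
H + 90*(-28) = -13 + 90*(-28) = -13 - 2520 = -2533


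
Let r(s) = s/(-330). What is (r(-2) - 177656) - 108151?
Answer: -47158154/165 ≈ -2.8581e+5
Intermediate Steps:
r(s) = -s/330 (r(s) = s*(-1/330) = -s/330)
(r(-2) - 177656) - 108151 = (-1/330*(-2) - 177656) - 108151 = (1/165 - 177656) - 108151 = -29313239/165 - 108151 = -47158154/165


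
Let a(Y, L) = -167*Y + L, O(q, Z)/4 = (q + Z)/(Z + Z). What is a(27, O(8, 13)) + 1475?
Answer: -39400/13 ≈ -3030.8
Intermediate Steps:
O(q, Z) = 2*(Z + q)/Z (O(q, Z) = 4*((q + Z)/(Z + Z)) = 4*((Z + q)/((2*Z))) = 4*((Z + q)*(1/(2*Z))) = 4*((Z + q)/(2*Z)) = 2*(Z + q)/Z)
a(Y, L) = L - 167*Y
a(27, O(8, 13)) + 1475 = ((2 + 2*8/13) - 167*27) + 1475 = ((2 + 2*8*(1/13)) - 4509) + 1475 = ((2 + 16/13) - 4509) + 1475 = (42/13 - 4509) + 1475 = -58575/13 + 1475 = -39400/13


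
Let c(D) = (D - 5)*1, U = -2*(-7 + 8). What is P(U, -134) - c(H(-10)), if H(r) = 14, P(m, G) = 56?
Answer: 47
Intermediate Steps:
U = -2 (U = -2*1 = -2)
c(D) = -5 + D (c(D) = (-5 + D)*1 = -5 + D)
P(U, -134) - c(H(-10)) = 56 - (-5 + 14) = 56 - 1*9 = 56 - 9 = 47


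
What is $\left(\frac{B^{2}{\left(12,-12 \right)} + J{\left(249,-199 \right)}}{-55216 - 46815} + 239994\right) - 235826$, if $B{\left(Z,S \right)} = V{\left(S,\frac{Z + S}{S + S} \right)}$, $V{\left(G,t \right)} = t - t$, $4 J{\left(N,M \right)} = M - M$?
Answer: $4168$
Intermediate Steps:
$J{\left(N,M \right)} = 0$ ($J{\left(N,M \right)} = \frac{M - M}{4} = \frac{1}{4} \cdot 0 = 0$)
$V{\left(G,t \right)} = 0$
$B{\left(Z,S \right)} = 0$
$\left(\frac{B^{2}{\left(12,-12 \right)} + J{\left(249,-199 \right)}}{-55216 - 46815} + 239994\right) - 235826 = \left(\frac{0^{2} + 0}{-55216 - 46815} + 239994\right) - 235826 = \left(\frac{0 + 0}{-102031} + 239994\right) - 235826 = \left(0 \left(- \frac{1}{102031}\right) + 239994\right) - 235826 = \left(0 + 239994\right) - 235826 = 239994 - 235826 = 4168$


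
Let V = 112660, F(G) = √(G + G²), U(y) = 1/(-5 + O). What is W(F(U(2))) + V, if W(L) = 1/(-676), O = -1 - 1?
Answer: 76158159/676 ≈ 1.1266e+5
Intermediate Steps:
O = -2
U(y) = -⅐ (U(y) = 1/(-5 - 2) = 1/(-7) = -⅐)
W(L) = -1/676
W(F(U(2))) + V = -1/676 + 112660 = 76158159/676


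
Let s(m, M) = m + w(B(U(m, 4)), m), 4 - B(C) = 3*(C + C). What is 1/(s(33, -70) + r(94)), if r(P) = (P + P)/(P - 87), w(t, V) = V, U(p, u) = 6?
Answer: 7/650 ≈ 0.010769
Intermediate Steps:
B(C) = 4 - 6*C (B(C) = 4 - 3*(C + C) = 4 - 3*2*C = 4 - 6*C)
r(P) = 2*P/(-87 + P) (r(P) = (2*P)/(-87 + P) = 2*P/(-87 + P))
s(m, M) = 2*m (s(m, M) = m + m = 2*m)
1/(s(33, -70) + r(94)) = 1/(2*33 + 2*94/(-87 + 94)) = 1/(66 + 2*94/7) = 1/(66 + 2*94*(⅐)) = 1/(66 + 188/7) = 1/(650/7) = 7/650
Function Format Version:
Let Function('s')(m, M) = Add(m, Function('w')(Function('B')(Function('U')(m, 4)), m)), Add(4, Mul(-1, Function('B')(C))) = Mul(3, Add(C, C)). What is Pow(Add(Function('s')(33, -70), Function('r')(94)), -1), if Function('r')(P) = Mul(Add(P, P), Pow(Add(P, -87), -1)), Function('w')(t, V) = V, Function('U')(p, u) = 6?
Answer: Rational(7, 650) ≈ 0.010769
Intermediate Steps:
Function('B')(C) = Add(4, Mul(-6, C)) (Function('B')(C) = Add(4, Mul(-1, Mul(3, Add(C, C)))) = Add(4, Mul(-1, Mul(3, Mul(2, C)))) = Add(4, Mul(-1, Mul(6, C))) = Add(4, Mul(-6, C)))
Function('r')(P) = Mul(2, P, Pow(Add(-87, P), -1)) (Function('r')(P) = Mul(Mul(2, P), Pow(Add(-87, P), -1)) = Mul(2, P, Pow(Add(-87, P), -1)))
Function('s')(m, M) = Mul(2, m) (Function('s')(m, M) = Add(m, m) = Mul(2, m))
Pow(Add(Function('s')(33, -70), Function('r')(94)), -1) = Pow(Add(Mul(2, 33), Mul(2, 94, Pow(Add(-87, 94), -1))), -1) = Pow(Add(66, Mul(2, 94, Pow(7, -1))), -1) = Pow(Add(66, Mul(2, 94, Rational(1, 7))), -1) = Pow(Add(66, Rational(188, 7)), -1) = Pow(Rational(650, 7), -1) = Rational(7, 650)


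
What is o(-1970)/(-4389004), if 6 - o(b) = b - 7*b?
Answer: 5907/2194502 ≈ 0.0026917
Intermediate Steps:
o(b) = 6 + 6*b (o(b) = 6 - (b - 7*b) = 6 - (-6)*b = 6 + 6*b)
o(-1970)/(-4389004) = (6 + 6*(-1970))/(-4389004) = (6 - 11820)*(-1/4389004) = -11814*(-1/4389004) = 5907/2194502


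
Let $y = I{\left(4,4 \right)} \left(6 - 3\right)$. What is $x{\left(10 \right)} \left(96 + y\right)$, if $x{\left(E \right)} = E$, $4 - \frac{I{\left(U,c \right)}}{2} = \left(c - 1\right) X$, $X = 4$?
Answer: $480$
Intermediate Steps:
$I{\left(U,c \right)} = 16 - 8 c$ ($I{\left(U,c \right)} = 8 - 2 \left(c - 1\right) 4 = 8 - 2 \left(-1 + c\right) 4 = 8 - 2 \left(-4 + 4 c\right) = 8 - \left(-8 + 8 c\right) = 16 - 8 c$)
$y = -48$ ($y = \left(16 - 32\right) \left(6 - 3\right) = \left(16 - 32\right) 3 = \left(-16\right) 3 = -48$)
$x{\left(10 \right)} \left(96 + y\right) = 10 \left(96 - 48\right) = 10 \cdot 48 = 480$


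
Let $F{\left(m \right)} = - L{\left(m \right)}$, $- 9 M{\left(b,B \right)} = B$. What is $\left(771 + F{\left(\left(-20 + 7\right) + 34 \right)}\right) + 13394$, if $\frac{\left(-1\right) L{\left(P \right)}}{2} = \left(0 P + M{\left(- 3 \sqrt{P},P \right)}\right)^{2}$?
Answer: $\frac{127583}{9} \approx 14176.0$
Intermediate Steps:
$M{\left(b,B \right)} = - \frac{B}{9}$
$L{\left(P \right)} = - \frac{2 P^{2}}{81}$ ($L{\left(P \right)} = - 2 \left(0 P - \frac{P}{9}\right)^{2} = - 2 \left(0 - \frac{P}{9}\right)^{2} = - 2 \left(- \frac{P}{9}\right)^{2} = - 2 \frac{P^{2}}{81} = - \frac{2 P^{2}}{81}$)
$F{\left(m \right)} = \frac{2 m^{2}}{81}$ ($F{\left(m \right)} = - \frac{\left(-2\right) m^{2}}{81} = \frac{2 m^{2}}{81}$)
$\left(771 + F{\left(\left(-20 + 7\right) + 34 \right)}\right) + 13394 = \left(771 + \frac{2 \left(\left(-20 + 7\right) + 34\right)^{2}}{81}\right) + 13394 = \left(771 + \frac{2 \left(-13 + 34\right)^{2}}{81}\right) + 13394 = \left(771 + \frac{2 \cdot 21^{2}}{81}\right) + 13394 = \left(771 + \frac{2}{81} \cdot 441\right) + 13394 = \left(771 + \frac{98}{9}\right) + 13394 = \frac{7037}{9} + 13394 = \frac{127583}{9}$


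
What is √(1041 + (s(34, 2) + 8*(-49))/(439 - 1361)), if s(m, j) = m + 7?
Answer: √885261066/922 ≈ 32.270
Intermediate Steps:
s(m, j) = 7 + m
√(1041 + (s(34, 2) + 8*(-49))/(439 - 1361)) = √(1041 + ((7 + 34) + 8*(-49))/(439 - 1361)) = √(1041 + (41 - 392)/(-922)) = √(1041 - 351*(-1/922)) = √(1041 + 351/922) = √(960153/922) = √885261066/922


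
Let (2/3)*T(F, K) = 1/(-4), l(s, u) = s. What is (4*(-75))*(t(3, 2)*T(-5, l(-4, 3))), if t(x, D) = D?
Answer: 225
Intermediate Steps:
T(F, K) = -3/8 (T(F, K) = 3*(1/(-4))/2 = 3*(1*(-¼))/2 = (3/2)*(-¼) = -3/8)
(4*(-75))*(t(3, 2)*T(-5, l(-4, 3))) = (4*(-75))*(2*(-3/8)) = -300*(-¾) = 225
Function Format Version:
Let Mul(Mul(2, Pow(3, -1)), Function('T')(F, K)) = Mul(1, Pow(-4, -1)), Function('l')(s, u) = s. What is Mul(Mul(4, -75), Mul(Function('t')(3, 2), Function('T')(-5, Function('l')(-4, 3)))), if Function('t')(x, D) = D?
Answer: 225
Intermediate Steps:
Function('T')(F, K) = Rational(-3, 8) (Function('T')(F, K) = Mul(Rational(3, 2), Mul(1, Pow(-4, -1))) = Mul(Rational(3, 2), Mul(1, Rational(-1, 4))) = Mul(Rational(3, 2), Rational(-1, 4)) = Rational(-3, 8))
Mul(Mul(4, -75), Mul(Function('t')(3, 2), Function('T')(-5, Function('l')(-4, 3)))) = Mul(Mul(4, -75), Mul(2, Rational(-3, 8))) = Mul(-300, Rational(-3, 4)) = 225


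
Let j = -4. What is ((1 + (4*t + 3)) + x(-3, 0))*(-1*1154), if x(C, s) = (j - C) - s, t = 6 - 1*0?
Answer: -31158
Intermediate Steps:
t = 6 (t = 6 + 0 = 6)
x(C, s) = -4 - C - s (x(C, s) = (-4 - C) - s = -4 - C - s)
((1 + (4*t + 3)) + x(-3, 0))*(-1*1154) = ((1 + (4*6 + 3)) + (-4 - 1*(-3) - 1*0))*(-1*1154) = ((1 + (24 + 3)) + (-4 + 3 + 0))*(-1154) = ((1 + 27) - 1)*(-1154) = (28 - 1)*(-1154) = 27*(-1154) = -31158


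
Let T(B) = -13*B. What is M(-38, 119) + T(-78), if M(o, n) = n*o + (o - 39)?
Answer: -3585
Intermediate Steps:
M(o, n) = -39 + o + n*o (M(o, n) = n*o + (-39 + o) = -39 + o + n*o)
M(-38, 119) + T(-78) = (-39 - 38 + 119*(-38)) - 13*(-78) = (-39 - 38 - 4522) + 1014 = -4599 + 1014 = -3585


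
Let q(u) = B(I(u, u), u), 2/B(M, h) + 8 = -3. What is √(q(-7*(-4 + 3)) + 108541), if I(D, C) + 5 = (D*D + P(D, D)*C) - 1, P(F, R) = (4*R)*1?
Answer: 3*√1459271/11 ≈ 329.46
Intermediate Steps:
P(F, R) = 4*R
I(D, C) = -6 + D² + 4*C*D (I(D, C) = -5 + ((D*D + (4*D)*C) - 1) = -5 + ((D² + 4*C*D) - 1) = -5 + (-1 + D² + 4*C*D) = -6 + D² + 4*C*D)
B(M, h) = -2/11 (B(M, h) = 2/(-8 - 3) = 2/(-11) = 2*(-1/11) = -2/11)
q(u) = -2/11
√(q(-7*(-4 + 3)) + 108541) = √(-2/11 + 108541) = √(1193949/11) = 3*√1459271/11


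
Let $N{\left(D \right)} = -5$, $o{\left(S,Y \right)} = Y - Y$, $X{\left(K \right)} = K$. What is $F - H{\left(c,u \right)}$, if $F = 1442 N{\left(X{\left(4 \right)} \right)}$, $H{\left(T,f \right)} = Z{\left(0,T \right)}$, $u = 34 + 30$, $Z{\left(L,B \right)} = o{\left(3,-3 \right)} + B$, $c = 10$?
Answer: $-7220$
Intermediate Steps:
$o{\left(S,Y \right)} = 0$
$Z{\left(L,B \right)} = B$ ($Z{\left(L,B \right)} = 0 + B = B$)
$u = 64$
$H{\left(T,f \right)} = T$
$F = -7210$ ($F = 1442 \left(-5\right) = -7210$)
$F - H{\left(c,u \right)} = -7210 - 10 = -7220$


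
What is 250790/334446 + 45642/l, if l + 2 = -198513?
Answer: 17260396259/33196273845 ≈ 0.51995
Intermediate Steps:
l = -198515 (l = -2 - 198513 = -198515)
250790/334446 + 45642/l = 250790/334446 + 45642/(-198515) = 250790*(1/334446) + 45642*(-1/198515) = 125395/167223 - 45642/198515 = 17260396259/33196273845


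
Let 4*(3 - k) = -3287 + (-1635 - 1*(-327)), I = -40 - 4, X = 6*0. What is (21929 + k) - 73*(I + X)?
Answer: 105171/4 ≈ 26293.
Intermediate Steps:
X = 0
I = -44
k = 4607/4 (k = 3 - (-3287 + (-1635 - 1*(-327)))/4 = 3 - (-3287 + (-1635 + 327))/4 = 3 - (-3287 - 1308)/4 = 3 - ¼*(-4595) = 3 + 4595/4 = 4607/4 ≈ 1151.8)
(21929 + k) - 73*(I + X) = (21929 + 4607/4) - 73*(-44 + 0) = 92323/4 - 73*(-44) = 92323/4 + 3212 = 105171/4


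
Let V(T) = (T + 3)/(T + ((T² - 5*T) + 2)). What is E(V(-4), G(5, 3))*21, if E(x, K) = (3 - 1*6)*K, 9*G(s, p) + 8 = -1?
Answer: 63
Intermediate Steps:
G(s, p) = -1 (G(s, p) = -8/9 + (⅑)*(-1) = -8/9 - ⅑ = -1)
V(T) = (3 + T)/(2 + T² - 4*T) (V(T) = (3 + T)/(T + (2 + T² - 5*T)) = (3 + T)/(2 + T² - 4*T))
E(x, K) = -3*K (E(x, K) = (3 - 6)*K = -3*K)
E(V(-4), G(5, 3))*21 = -3*(-1)*21 = 3*21 = 63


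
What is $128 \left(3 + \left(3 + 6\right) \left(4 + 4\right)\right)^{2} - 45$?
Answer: $719955$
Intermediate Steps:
$128 \left(3 + \left(3 + 6\right) \left(4 + 4\right)\right)^{2} - 45 = 128 \left(3 + 9 \cdot 8\right)^{2} - 45 = 128 \left(3 + 72\right)^{2} - 45 = 128 \cdot 75^{2} - 45 = 128 \cdot 5625 - 45 = 720000 - 45 = 719955$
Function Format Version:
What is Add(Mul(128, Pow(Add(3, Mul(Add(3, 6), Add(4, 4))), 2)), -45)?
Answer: 719955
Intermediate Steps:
Add(Mul(128, Pow(Add(3, Mul(Add(3, 6), Add(4, 4))), 2)), -45) = Add(Mul(128, Pow(Add(3, Mul(9, 8)), 2)), -45) = Add(Mul(128, Pow(Add(3, 72), 2)), -45) = Add(Mul(128, Pow(75, 2)), -45) = Add(Mul(128, 5625), -45) = Add(720000, -45) = 719955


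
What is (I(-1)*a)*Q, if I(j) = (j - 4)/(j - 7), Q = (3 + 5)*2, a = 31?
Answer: 310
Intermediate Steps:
Q = 16 (Q = 8*2 = 16)
I(j) = (-4 + j)/(-7 + j)
(I(-1)*a)*Q = (((-4 - 1)/(-7 - 1))*31)*16 = ((-5/(-8))*31)*16 = (-⅛*(-5)*31)*16 = ((5/8)*31)*16 = (155/8)*16 = 310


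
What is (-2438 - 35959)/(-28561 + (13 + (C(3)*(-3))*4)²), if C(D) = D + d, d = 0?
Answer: 12799/9344 ≈ 1.3698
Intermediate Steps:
C(D) = D (C(D) = D + 0 = D)
(-2438 - 35959)/(-28561 + (13 + (C(3)*(-3))*4)²) = (-2438 - 35959)/(-28561 + (13 + (3*(-3))*4)²) = -38397/(-28561 + (13 - 9*4)²) = -38397/(-28561 + (13 - 36)²) = -38397/(-28561 + (-23)²) = -38397/(-28561 + 529) = -38397/(-28032) = -38397*(-1/28032) = 12799/9344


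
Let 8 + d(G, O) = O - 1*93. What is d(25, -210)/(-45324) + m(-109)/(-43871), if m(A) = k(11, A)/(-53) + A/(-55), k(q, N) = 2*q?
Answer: 39564918407/5796212829660 ≈ 0.0068260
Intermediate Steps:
d(G, O) = -101 + O (d(G, O) = -8 + (O - 1*93) = -8 + (O - 93) = -8 + (-93 + O) = -101 + O)
m(A) = -22/53 - A/55 (m(A) = (2*11)/(-53) + A/(-55) = 22*(-1/53) + A*(-1/55) = -22/53 - A/55)
d(25, -210)/(-45324) + m(-109)/(-43871) = (-101 - 210)/(-45324) + (-22/53 - 1/55*(-109))/(-43871) = -311*(-1/45324) + (-22/53 + 109/55)*(-1/43871) = 311/45324 + (4567/2915)*(-1/43871) = 311/45324 - 4567/127883965 = 39564918407/5796212829660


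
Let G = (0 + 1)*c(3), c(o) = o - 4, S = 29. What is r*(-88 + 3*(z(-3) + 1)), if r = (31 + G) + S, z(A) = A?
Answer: -5546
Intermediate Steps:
c(o) = -4 + o
G = -1 (G = (0 + 1)*(-4 + 3) = 1*(-1) = -1)
r = 59 (r = (31 - 1) + 29 = 30 + 29 = 59)
r*(-88 + 3*(z(-3) + 1)) = 59*(-88 + 3*(-3 + 1)) = 59*(-88 + 3*(-2)) = 59*(-88 - 6) = 59*(-94) = -5546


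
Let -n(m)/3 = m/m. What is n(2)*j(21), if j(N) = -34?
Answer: 102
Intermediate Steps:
n(m) = -3 (n(m) = -3*m/m = -3*1 = -3)
n(2)*j(21) = -3*(-34) = 102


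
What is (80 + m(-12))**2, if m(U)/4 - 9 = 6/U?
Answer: 12996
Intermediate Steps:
m(U) = 36 + 24/U (m(U) = 36 + 4*(6/U) = 36 + 24/U)
(80 + m(-12))**2 = (80 + (36 + 24/(-12)))**2 = (80 + (36 + 24*(-1/12)))**2 = (80 + (36 - 2))**2 = (80 + 34)**2 = 114**2 = 12996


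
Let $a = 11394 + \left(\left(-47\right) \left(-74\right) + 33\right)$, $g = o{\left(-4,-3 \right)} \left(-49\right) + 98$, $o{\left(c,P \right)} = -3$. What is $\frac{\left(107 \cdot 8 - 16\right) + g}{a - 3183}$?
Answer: $\frac{1085}{11722} \approx 0.092561$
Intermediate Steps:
$g = 245$ ($g = \left(-3\right) \left(-49\right) + 98 = 147 + 98 = 245$)
$a = 14905$ ($a = 11394 + \left(3478 + 33\right) = 11394 + 3511 = 14905$)
$\frac{\left(107 \cdot 8 - 16\right) + g}{a - 3183} = \frac{\left(107 \cdot 8 - 16\right) + 245}{14905 - 3183} = \frac{\left(856 - 16\right) + 245}{11722} = \left(840 + 245\right) \frac{1}{11722} = 1085 \cdot \frac{1}{11722} = \frac{1085}{11722}$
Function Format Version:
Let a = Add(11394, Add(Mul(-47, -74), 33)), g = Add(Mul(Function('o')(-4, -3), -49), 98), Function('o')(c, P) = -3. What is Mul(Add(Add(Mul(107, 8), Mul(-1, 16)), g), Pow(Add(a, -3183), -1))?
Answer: Rational(1085, 11722) ≈ 0.092561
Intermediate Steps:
g = 245 (g = Add(Mul(-3, -49), 98) = Add(147, 98) = 245)
a = 14905 (a = Add(11394, Add(3478, 33)) = Add(11394, 3511) = 14905)
Mul(Add(Add(Mul(107, 8), Mul(-1, 16)), g), Pow(Add(a, -3183), -1)) = Mul(Add(Add(Mul(107, 8), Mul(-1, 16)), 245), Pow(Add(14905, -3183), -1)) = Mul(Add(Add(856, -16), 245), Pow(11722, -1)) = Mul(Add(840, 245), Rational(1, 11722)) = Mul(1085, Rational(1, 11722)) = Rational(1085, 11722)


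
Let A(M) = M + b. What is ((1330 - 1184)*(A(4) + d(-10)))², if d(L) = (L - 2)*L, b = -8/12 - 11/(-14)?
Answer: 144817541401/441 ≈ 3.2838e+8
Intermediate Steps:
b = 5/42 (b = -8*1/12 - 11*(-1/14) = -⅔ + 11/14 = 5/42 ≈ 0.11905)
d(L) = L*(-2 + L) (d(L) = (-2 + L)*L = L*(-2 + L))
A(M) = 5/42 + M (A(M) = M + 5/42 = 5/42 + M)
((1330 - 1184)*(A(4) + d(-10)))² = ((1330 - 1184)*((5/42 + 4) - 10*(-2 - 10)))² = (146*(173/42 - 10*(-12)))² = (146*(173/42 + 120))² = (146*(5213/42))² = (380549/21)² = 144817541401/441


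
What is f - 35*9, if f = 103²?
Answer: 10294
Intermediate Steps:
f = 10609
f - 35*9 = 10609 - 35*9 = 10609 - 1*315 = 10609 - 315 = 10294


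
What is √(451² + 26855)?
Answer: 12*√1599 ≈ 479.85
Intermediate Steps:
√(451² + 26855) = √(203401 + 26855) = √230256 = 12*√1599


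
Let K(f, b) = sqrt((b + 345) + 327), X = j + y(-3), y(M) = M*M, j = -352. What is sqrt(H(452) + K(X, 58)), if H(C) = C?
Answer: sqrt(452 + sqrt(730)) ≈ 21.886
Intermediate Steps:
y(M) = M**2
X = -343 (X = -352 + (-3)**2 = -352 + 9 = -343)
K(f, b) = sqrt(672 + b) (K(f, b) = sqrt((345 + b) + 327) = sqrt(672 + b))
sqrt(H(452) + K(X, 58)) = sqrt(452 + sqrt(672 + 58)) = sqrt(452 + sqrt(730))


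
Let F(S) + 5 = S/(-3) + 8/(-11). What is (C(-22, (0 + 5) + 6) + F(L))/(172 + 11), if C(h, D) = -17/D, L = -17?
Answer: -53/6039 ≈ -0.0087763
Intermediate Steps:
F(S) = -63/11 - S/3 (F(S) = -5 + (S/(-3) + 8/(-11)) = -5 + (S*(-⅓) + 8*(-1/11)) = -5 + (-S/3 - 8/11) = -5 + (-8/11 - S/3) = -63/11 - S/3)
(C(-22, (0 + 5) + 6) + F(L))/(172 + 11) = (-17/((0 + 5) + 6) + (-63/11 - ⅓*(-17)))/(172 + 11) = (-17/(5 + 6) + (-63/11 + 17/3))/183 = (-17/11 - 2/33)*(1/183) = -53/33*1/183 = -53/6039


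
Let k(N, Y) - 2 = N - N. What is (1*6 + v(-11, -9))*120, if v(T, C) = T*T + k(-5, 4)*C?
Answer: 13080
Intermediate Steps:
k(N, Y) = 2 (k(N, Y) = 2 + (N - N) = 2 + 0 = 2)
v(T, C) = T² + 2*C (v(T, C) = T*T + 2*C = T² + 2*C)
(1*6 + v(-11, -9))*120 = (1*6 + ((-11)² + 2*(-9)))*120 = (6 + (121 - 18))*120 = (6 + 103)*120 = 109*120 = 13080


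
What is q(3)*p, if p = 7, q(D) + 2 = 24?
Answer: 154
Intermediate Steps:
q(D) = 22 (q(D) = -2 + 24 = 22)
q(3)*p = 22*7 = 154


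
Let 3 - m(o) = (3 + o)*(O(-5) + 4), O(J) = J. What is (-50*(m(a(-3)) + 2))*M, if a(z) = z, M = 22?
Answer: -5500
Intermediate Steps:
m(o) = 6 + o (m(o) = 3 - (3 + o)*(-5 + 4) = 3 - (3 + o)*(-1) = 3 - (-3 - o) = 3 + (3 + o) = 6 + o)
(-50*(m(a(-3)) + 2))*M = -50*((6 - 3) + 2)*22 = -50*(3 + 2)*22 = -50*5*22 = -10*25*22 = -250*22 = -5500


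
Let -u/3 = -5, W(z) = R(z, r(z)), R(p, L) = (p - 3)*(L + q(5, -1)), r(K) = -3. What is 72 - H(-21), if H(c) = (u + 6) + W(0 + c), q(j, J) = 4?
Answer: 75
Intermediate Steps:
R(p, L) = (-3 + p)*(4 + L) (R(p, L) = (p - 3)*(L + 4) = (-3 + p)*(4 + L))
W(z) = -3 + z (W(z) = -12 - 3*(-3) + 4*z - 3*z = -12 + 9 + 4*z - 3*z = -3 + z)
u = 15 (u = -3*(-5) = 15)
H(c) = 18 + c (H(c) = (15 + 6) + (-3 + (0 + c)) = 21 + (-3 + c) = 18 + c)
72 - H(-21) = 72 - (18 - 21) = 72 - 1*(-3) = 72 + 3 = 75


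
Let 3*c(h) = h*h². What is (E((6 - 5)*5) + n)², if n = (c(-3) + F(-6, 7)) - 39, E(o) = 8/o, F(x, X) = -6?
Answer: 68644/25 ≈ 2745.8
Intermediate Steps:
c(h) = h³/3 (c(h) = (h*h²)/3 = h³/3)
n = -54 (n = ((⅓)*(-3)³ - 6) - 39 = ((⅓)*(-27) - 6) - 39 = (-9 - 6) - 39 = -15 - 39 = -54)
(E((6 - 5)*5) + n)² = (8/(((6 - 5)*5)) - 54)² = (8/((1*5)) - 54)² = (8/5 - 54)² = (-262/5)² = 68644/25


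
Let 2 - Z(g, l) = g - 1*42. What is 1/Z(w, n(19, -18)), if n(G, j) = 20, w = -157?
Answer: 1/201 ≈ 0.0049751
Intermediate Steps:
Z(g, l) = 44 - g (Z(g, l) = 2 - (g - 1*42) = 2 - (g - 42) = 2 - (-42 + g) = 2 + (42 - g) = 44 - g)
1/Z(w, n(19, -18)) = 1/(44 - 1*(-157)) = 1/(44 + 157) = 1/201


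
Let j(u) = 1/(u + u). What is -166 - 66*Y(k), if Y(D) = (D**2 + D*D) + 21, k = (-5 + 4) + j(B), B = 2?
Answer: -6505/4 ≈ -1626.3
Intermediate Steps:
j(u) = 1/(2*u)
k = -3/4 (k = (-5 + 4) + (1/2)/2 = -1 + (1/2)*(1/2) = -1 + 1/4 = -3/4 ≈ -0.75000)
Y(D) = 21 + 2*D**2 (Y(D) = (D**2 + D**2) + 21 = 2*D**2 + 21 = 21 + 2*D**2)
-166 - 66*Y(k) = -166 - 66*(21 + 2*(-3/4)**2) = -166 - 66*(21 + 2*(9/16)) = -166 - 66*(21 + 9/8) = -166 - 66*177/8 = -166 - 5841/4 = -6505/4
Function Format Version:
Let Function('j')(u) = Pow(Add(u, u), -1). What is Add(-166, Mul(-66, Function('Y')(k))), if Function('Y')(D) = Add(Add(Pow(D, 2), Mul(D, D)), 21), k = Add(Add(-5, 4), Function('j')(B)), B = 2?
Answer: Rational(-6505, 4) ≈ -1626.3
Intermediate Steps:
Function('j')(u) = Mul(Rational(1, 2), Pow(u, -1)) (Function('j')(u) = Pow(Mul(2, u), -1) = Mul(Rational(1, 2), Pow(u, -1)))
k = Rational(-3, 4) (k = Add(Add(-5, 4), Mul(Rational(1, 2), Pow(2, -1))) = Add(-1, Mul(Rational(1, 2), Rational(1, 2))) = Add(-1, Rational(1, 4)) = Rational(-3, 4) ≈ -0.75000)
Function('Y')(D) = Add(21, Mul(2, Pow(D, 2))) (Function('Y')(D) = Add(Add(Pow(D, 2), Pow(D, 2)), 21) = Add(Mul(2, Pow(D, 2)), 21) = Add(21, Mul(2, Pow(D, 2))))
Add(-166, Mul(-66, Function('Y')(k))) = Add(-166, Mul(-66, Add(21, Mul(2, Pow(Rational(-3, 4), 2))))) = Add(-166, Mul(-66, Add(21, Mul(2, Rational(9, 16))))) = Add(-166, Mul(-66, Add(21, Rational(9, 8)))) = Add(-166, Mul(-66, Rational(177, 8))) = Add(-166, Rational(-5841, 4)) = Rational(-6505, 4)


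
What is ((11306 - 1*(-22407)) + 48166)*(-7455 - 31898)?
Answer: -3222184287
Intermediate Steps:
((11306 - 1*(-22407)) + 48166)*(-7455 - 31898) = ((11306 + 22407) + 48166)*(-39353) = (33713 + 48166)*(-39353) = 81879*(-39353) = -3222184287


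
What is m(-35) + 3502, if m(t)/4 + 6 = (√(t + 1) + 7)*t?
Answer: 2498 - 140*I*√34 ≈ 2498.0 - 816.33*I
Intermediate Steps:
m(t) = -24 + 4*t*(7 + √(1 + t)) (m(t) = -24 + 4*((√(t + 1) + 7)*t) = -24 + 4*((√(1 + t) + 7)*t) = -24 + 4*((7 + √(1 + t))*t) = -24 + 4*(t*(7 + √(1 + t))) = -24 + 4*t*(7 + √(1 + t)))
m(-35) + 3502 = (-24 + 28*(-35) + 4*(-35)*√(1 - 35)) + 3502 = (-24 - 980 + 4*(-35)*√(-34)) + 3502 = (-24 - 980 + 4*(-35)*(I*√34)) + 3502 = (-24 - 980 - 140*I*√34) + 3502 = (-1004 - 140*I*√34) + 3502 = 2498 - 140*I*√34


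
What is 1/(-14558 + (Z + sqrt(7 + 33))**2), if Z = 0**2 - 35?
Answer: -1899/25215407 + 20*sqrt(10)/25215407 ≈ -7.2803e-5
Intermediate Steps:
Z = -35 (Z = 0 - 35 = -35)
1/(-14558 + (Z + sqrt(7 + 33))**2) = 1/(-14558 + (-35 + sqrt(7 + 33))**2) = 1/(-14558 + (-35 + sqrt(40))**2) = 1/(-14558 + (-35 + 2*sqrt(10))**2)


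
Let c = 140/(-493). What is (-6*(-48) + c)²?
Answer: 20119720336/243049 ≈ 82781.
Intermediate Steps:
c = -140/493 (c = 140*(-1/493) = -140/493 ≈ -0.28398)
(-6*(-48) + c)² = (-6*(-48) - 140/493)² = (288 - 140/493)² = (141844/493)² = 20119720336/243049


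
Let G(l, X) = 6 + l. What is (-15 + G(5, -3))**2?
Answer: 16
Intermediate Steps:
(-15 + G(5, -3))**2 = (-15 + (6 + 5))**2 = (-15 + 11)**2 = (-4)**2 = 16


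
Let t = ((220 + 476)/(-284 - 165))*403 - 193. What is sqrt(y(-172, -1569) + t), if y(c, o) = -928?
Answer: I*sqrt(351933833)/449 ≈ 41.781*I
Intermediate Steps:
t = -367145/449 (t = (696/(-449))*403 - 193 = (696*(-1/449))*403 - 193 = -696/449*403 - 193 = -280488/449 - 193 = -367145/449 ≈ -817.70)
sqrt(y(-172, -1569) + t) = sqrt(-928 - 367145/449) = sqrt(-783817/449) = I*sqrt(351933833)/449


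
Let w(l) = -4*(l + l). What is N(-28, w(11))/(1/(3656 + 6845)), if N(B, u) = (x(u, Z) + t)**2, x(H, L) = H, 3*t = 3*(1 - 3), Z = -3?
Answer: 85058100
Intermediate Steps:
t = -2 (t = (3*(1 - 3))/3 = (3*(-2))/3 = (1/3)*(-6) = -2)
w(l) = -8*l
N(B, u) = (-2 + u)**2 (N(B, u) = (u - 2)**2 = (-2 + u)**2)
N(-28, w(11))/(1/(3656 + 6845)) = (-2 - 8*11)**2/(1/(3656 + 6845)) = (-2 - 88)**2/(1/10501) = (-90)**2/(1/10501) = 8100*10501 = 85058100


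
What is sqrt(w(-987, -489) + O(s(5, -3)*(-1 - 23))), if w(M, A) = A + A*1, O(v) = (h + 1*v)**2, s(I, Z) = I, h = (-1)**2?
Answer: sqrt(13183) ≈ 114.82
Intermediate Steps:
h = 1
O(v) = (1 + v)**2 (O(v) = (1 + 1*v)**2 = (1 + v)**2)
w(M, A) = 2*A (w(M, A) = A + A = 2*A)
sqrt(w(-987, -489) + O(s(5, -3)*(-1 - 23))) = sqrt(2*(-489) + (1 + 5*(-1 - 23))**2) = sqrt(-978 + (1 + 5*(-24))**2) = sqrt(-978 + (1 - 120)**2) = sqrt(-978 + (-119)**2) = sqrt(-978 + 14161) = sqrt(13183)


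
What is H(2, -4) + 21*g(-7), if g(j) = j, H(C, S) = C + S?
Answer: -149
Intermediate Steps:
H(2, -4) + 21*g(-7) = (2 - 4) + 21*(-7) = -2 - 147 = -149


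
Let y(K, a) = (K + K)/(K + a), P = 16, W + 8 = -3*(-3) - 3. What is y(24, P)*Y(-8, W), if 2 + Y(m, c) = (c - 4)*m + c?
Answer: 264/5 ≈ 52.800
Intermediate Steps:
W = -2 (W = -8 + (-3*(-3) - 3) = -8 + (9 - 3) = -8 + 6 = -2)
Y(m, c) = -2 + c + m*(-4 + c) (Y(m, c) = -2 + ((c - 4)*m + c) = -2 + ((-4 + c)*m + c) = -2 + (m*(-4 + c) + c) = -2 + (c + m*(-4 + c)) = -2 + c + m*(-4 + c))
y(K, a) = 2*K/(K + a) (y(K, a) = (2*K)/(K + a) = 2*K/(K + a))
y(24, P)*Y(-8, W) = (2*24/(24 + 16))*(-2 - 2 - 4*(-8) - 2*(-8)) = (2*24/40)*(-2 - 2 + 32 + 16) = (2*24*(1/40))*44 = (6/5)*44 = 264/5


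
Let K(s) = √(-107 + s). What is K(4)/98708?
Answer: I*√103/98708 ≈ 0.00010282*I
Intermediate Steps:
K(4)/98708 = √(-107 + 4)/98708 = √(-103)*(1/98708) = (I*√103)*(1/98708) = I*√103/98708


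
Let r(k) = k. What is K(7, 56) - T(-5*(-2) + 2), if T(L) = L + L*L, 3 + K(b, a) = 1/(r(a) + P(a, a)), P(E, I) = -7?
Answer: -7790/49 ≈ -158.98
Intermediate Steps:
K(b, a) = -3 + 1/(-7 + a) (K(b, a) = -3 + 1/(a - 7) = -3 + 1/(-7 + a))
T(L) = L + L²
K(7, 56) - T(-5*(-2) + 2) = (22 - 3*56)/(-7 + 56) - (-5*(-2) + 2)*(1 + (-5*(-2) + 2)) = (22 - 168)/49 - (10 + 2)*(1 + (10 + 2)) = (1/49)*(-146) - 12*(1 + 12) = -146/49 - 12*13 = -146/49 - 1*156 = -146/49 - 156 = -7790/49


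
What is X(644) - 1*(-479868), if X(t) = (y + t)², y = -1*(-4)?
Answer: 899772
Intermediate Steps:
y = 4
X(t) = (4 + t)²
X(644) - 1*(-479868) = (4 + 644)² - 1*(-479868) = 648² + 479868 = 419904 + 479868 = 899772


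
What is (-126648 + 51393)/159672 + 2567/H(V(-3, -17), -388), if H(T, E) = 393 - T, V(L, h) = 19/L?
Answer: 189913097/31881176 ≈ 5.9569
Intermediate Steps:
(-126648 + 51393)/159672 + 2567/H(V(-3, -17), -388) = (-126648 + 51393)/159672 + 2567/(393 - 19/(-3)) = -75255*1/159672 + 2567/(393 - 19*(-1)/3) = -25085/53224 + 2567/(393 - 1*(-19/3)) = -25085/53224 + 2567/(393 + 19/3) = -25085/53224 + 2567/(1198/3) = -25085/53224 + 2567*(3/1198) = -25085/53224 + 7701/1198 = 189913097/31881176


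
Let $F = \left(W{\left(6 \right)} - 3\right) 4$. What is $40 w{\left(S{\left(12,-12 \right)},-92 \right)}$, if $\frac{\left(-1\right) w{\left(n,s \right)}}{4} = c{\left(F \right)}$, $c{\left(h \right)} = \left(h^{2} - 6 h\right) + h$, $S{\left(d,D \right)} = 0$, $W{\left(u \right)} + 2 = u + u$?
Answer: $-103040$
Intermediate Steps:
$W{\left(u \right)} = -2 + 2 u$ ($W{\left(u \right)} = -2 + \left(u + u\right) = -2 + 2 u$)
$F = 28$ ($F = \left(\left(-2 + 2 \cdot 6\right) - 3\right) 4 = \left(\left(-2 + 12\right) - 3\right) 4 = \left(10 - 3\right) 4 = 7 \cdot 4 = 28$)
$c{\left(h \right)} = h^{2} - 5 h$
$w{\left(n,s \right)} = -2576$ ($w{\left(n,s \right)} = - 4 \cdot 28 \left(-5 + 28\right) = - 4 \cdot 28 \cdot 23 = \left(-4\right) 644 = -2576$)
$40 w{\left(S{\left(12,-12 \right)},-92 \right)} = 40 \left(-2576\right) = -103040$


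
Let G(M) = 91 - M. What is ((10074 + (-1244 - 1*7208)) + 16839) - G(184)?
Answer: 18554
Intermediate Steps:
((10074 + (-1244 - 1*7208)) + 16839) - G(184) = ((10074 + (-1244 - 1*7208)) + 16839) - (91 - 1*184) = ((10074 + (-1244 - 7208)) + 16839) - (91 - 184) = ((10074 - 8452) + 16839) - 1*(-93) = (1622 + 16839) + 93 = 18461 + 93 = 18554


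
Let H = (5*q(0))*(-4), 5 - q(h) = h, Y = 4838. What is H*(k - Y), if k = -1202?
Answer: 604000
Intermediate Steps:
q(h) = 5 - h
H = -100 (H = (5*(5 - 1*0))*(-4) = (5*(5 + 0))*(-4) = (5*5)*(-4) = 25*(-4) = -100)
H*(k - Y) = -100*(-1202 - 1*4838) = -100*(-1202 - 4838) = -100*(-6040) = 604000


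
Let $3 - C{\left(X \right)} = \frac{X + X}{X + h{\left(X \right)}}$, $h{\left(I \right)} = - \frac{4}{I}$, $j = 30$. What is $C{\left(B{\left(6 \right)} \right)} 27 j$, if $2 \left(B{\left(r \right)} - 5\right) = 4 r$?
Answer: $\frac{14958}{19} \approx 787.26$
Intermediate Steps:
$B{\left(r \right)} = 5 + 2 r$ ($B{\left(r \right)} = 5 + \frac{4 r}{2} = 5 + 2 r$)
$C{\left(X \right)} = 3 - \frac{2 X}{X - \frac{4}{X}}$ ($C{\left(X \right)} = 3 - \frac{X + X}{X - \frac{4}{X}} = 3 - \frac{2 X}{X - \frac{4}{X}}$)
$C{\left(B{\left(6 \right)} \right)} 27 j = \frac{-12 + \left(5 + 2 \cdot 6\right)^{2}}{-4 + \left(5 + 2 \cdot 6\right)^{2}} \cdot 27 \cdot 30 = \frac{-12 + \left(5 + 12\right)^{2}}{-4 + \left(5 + 12\right)^{2}} \cdot 27 \cdot 30 = \frac{-12 + 17^{2}}{-4 + 17^{2}} \cdot 27 \cdot 30 = \frac{-12 + 289}{-4 + 289} \cdot 27 \cdot 30 = \frac{1}{285} \cdot 277 \cdot 27 \cdot 30 = \frac{277}{285} \cdot 27 \cdot 30 = \frac{2493}{95} \cdot 30 = \frac{14958}{19}$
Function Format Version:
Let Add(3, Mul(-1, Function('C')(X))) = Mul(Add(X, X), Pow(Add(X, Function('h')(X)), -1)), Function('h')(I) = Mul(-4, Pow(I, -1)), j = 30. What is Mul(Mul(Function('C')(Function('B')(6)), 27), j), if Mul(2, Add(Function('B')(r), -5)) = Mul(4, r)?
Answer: Rational(14958, 19) ≈ 787.26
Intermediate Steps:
Function('B')(r) = Add(5, Mul(2, r)) (Function('B')(r) = Add(5, Mul(Rational(1, 2), Mul(4, r))) = Add(5, Mul(2, r)))
Function('C')(X) = Add(3, Mul(-2, X, Pow(Add(X, Mul(-4, Pow(X, -1))), -1))) (Function('C')(X) = Add(3, Mul(-1, Mul(Add(X, X), Pow(Add(X, Mul(-4, Pow(X, -1))), -1)))) = Add(3, Mul(-1, Mul(Mul(2, X), Pow(Add(X, Mul(-4, Pow(X, -1))), -1)))) = Add(3, Mul(-1, Mul(2, X, Pow(Add(X, Mul(-4, Pow(X, -1))), -1)))) = Add(3, Mul(-2, X, Pow(Add(X, Mul(-4, Pow(X, -1))), -1))))
Mul(Mul(Function('C')(Function('B')(6)), 27), j) = Mul(Mul(Mul(Pow(Add(-4, Pow(Add(5, Mul(2, 6)), 2)), -1), Add(-12, Pow(Add(5, Mul(2, 6)), 2))), 27), 30) = Mul(Mul(Mul(Pow(Add(-4, Pow(Add(5, 12), 2)), -1), Add(-12, Pow(Add(5, 12), 2))), 27), 30) = Mul(Mul(Mul(Pow(Add(-4, Pow(17, 2)), -1), Add(-12, Pow(17, 2))), 27), 30) = Mul(Mul(Mul(Pow(Add(-4, 289), -1), Add(-12, 289)), 27), 30) = Mul(Mul(Mul(Pow(285, -1), 277), 27), 30) = Mul(Mul(Mul(Rational(1, 285), 277), 27), 30) = Mul(Mul(Rational(277, 285), 27), 30) = Mul(Rational(2493, 95), 30) = Rational(14958, 19)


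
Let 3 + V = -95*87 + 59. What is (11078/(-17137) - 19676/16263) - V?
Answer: 2287322996353/278699031 ≈ 8207.1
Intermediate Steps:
V = -8209 (V = -3 + (-95*87 + 59) = -3 + (-8265 + 59) = -3 - 8206 = -8209)
(11078/(-17137) - 19676/16263) - V = (11078/(-17137) - 19676/16263) - 1*(-8209) = (11078*(-1/17137) - 19676*1/16263) + 8209 = (-11078/17137 - 19676/16263) + 8209 = -517349126/278699031 + 8209 = 2287322996353/278699031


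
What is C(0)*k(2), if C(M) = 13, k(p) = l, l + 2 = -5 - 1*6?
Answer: -169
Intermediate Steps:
l = -13 (l = -2 + (-5 - 1*6) = -2 + (-5 - 6) = -2 - 11 = -13)
k(p) = -13
C(0)*k(2) = 13*(-13) = -169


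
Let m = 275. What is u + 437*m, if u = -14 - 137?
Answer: 120024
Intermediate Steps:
u = -151
u + 437*m = -151 + 437*275 = -151 + 120175 = 120024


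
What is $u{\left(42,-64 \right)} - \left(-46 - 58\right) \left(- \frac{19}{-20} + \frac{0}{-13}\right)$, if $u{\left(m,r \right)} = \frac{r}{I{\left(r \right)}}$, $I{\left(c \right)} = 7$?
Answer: $\frac{3138}{35} \approx 89.657$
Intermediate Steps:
$u{\left(m,r \right)} = \frac{r}{7}$
$u{\left(42,-64 \right)} - \left(-46 - 58\right) \left(- \frac{19}{-20} + \frac{0}{-13}\right) = \frac{1}{7} \left(-64\right) - \left(-46 - 58\right) \left(- \frac{19}{-20} + \frac{0}{-13}\right) = - \frac{64}{7} - - 104 \left(\left(-19\right) \left(- \frac{1}{20}\right) + 0 \left(- \frac{1}{13}\right)\right) = - \frac{64}{7} - - 104 \left(\frac{19}{20} + 0\right) = - \frac{64}{7} - \left(-104\right) \frac{19}{20} = - \frac{64}{7} - - \frac{494}{5} = - \frac{64}{7} + \frac{494}{5} = \frac{3138}{35}$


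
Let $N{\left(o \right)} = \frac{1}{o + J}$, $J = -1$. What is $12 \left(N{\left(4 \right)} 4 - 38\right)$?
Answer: $-440$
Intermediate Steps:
$N{\left(o \right)} = \frac{1}{-1 + o}$ ($N{\left(o \right)} = \frac{1}{o - 1} = \frac{1}{-1 + o}$)
$12 \left(N{\left(4 \right)} 4 - 38\right) = 12 \left(\frac{1}{-1 + 4} \cdot 4 - 38\right) = 12 \left(\frac{1}{3} \cdot 4 - 38\right) = 12 \left(\frac{4}{3} - 38\right) = 12 \left(- \frac{110}{3}\right) = -440$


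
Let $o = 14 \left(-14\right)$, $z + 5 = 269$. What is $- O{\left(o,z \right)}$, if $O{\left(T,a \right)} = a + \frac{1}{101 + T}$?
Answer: $- \frac{25079}{95} \approx -263.99$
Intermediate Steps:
$z = 264$ ($z = -5 + 269 = 264$)
$o = -196$
$- O{\left(o,z \right)} = - \frac{1 + 101 \cdot 264 - 51744}{101 - 196} = - \frac{1 + 26664 - 51744}{-95} = - \frac{\left(-1\right) \left(-25079\right)}{95} = \left(-1\right) \frac{25079}{95} = - \frac{25079}{95}$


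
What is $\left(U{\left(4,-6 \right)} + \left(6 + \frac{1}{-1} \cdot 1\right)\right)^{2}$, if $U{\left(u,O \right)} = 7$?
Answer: $144$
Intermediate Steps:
$\left(U{\left(4,-6 \right)} + \left(6 + \frac{1}{-1} \cdot 1\right)\right)^{2} = \left(7 + \left(6 + \frac{1}{-1} \cdot 1\right)\right)^{2} = \left(7 + \left(6 - 1\right)\right)^{2} = \left(7 + 5\right)^{2} = 12^{2} = 144$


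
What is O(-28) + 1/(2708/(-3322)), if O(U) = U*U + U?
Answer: 1021963/1354 ≈ 754.77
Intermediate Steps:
O(U) = U + U**2 (O(U) = U**2 + U = U + U**2)
O(-28) + 1/(2708/(-3322)) = -28*(1 - 28) + 1/(2708/(-3322)) = -28*(-27) + 1/(2708*(-1/3322)) = 756 + 1/(-1354/1661) = 756 - 1661/1354 = 1021963/1354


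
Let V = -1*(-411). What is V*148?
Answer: 60828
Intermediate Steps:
V = 411
V*148 = 411*148 = 60828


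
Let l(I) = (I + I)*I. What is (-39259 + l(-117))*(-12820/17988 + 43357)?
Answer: -2316476874344/4497 ≈ -5.1512e+8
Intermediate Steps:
l(I) = 2*I**2 (l(I) = (2*I)*I = 2*I**2)
(-39259 + l(-117))*(-12820/17988 + 43357) = (-39259 + 2*(-117)**2)*(-12820/17988 + 43357) = (-39259 + 2*13689)*(-12820*1/17988 + 43357) = (-39259 + 27378)*(-3205/4497 + 43357) = -11881*194973224/4497 = -2316476874344/4497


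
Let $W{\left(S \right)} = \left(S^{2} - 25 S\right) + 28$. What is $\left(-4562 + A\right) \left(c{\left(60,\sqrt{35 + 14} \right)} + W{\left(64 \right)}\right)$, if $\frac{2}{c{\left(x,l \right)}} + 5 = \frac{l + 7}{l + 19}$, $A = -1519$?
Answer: $- \frac{445025823}{29} \approx -1.5346 \cdot 10^{7}$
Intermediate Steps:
$W{\left(S \right)} = 28 + S^{2} - 25 S$
$c{\left(x,l \right)} = \frac{2}{-5 + \frac{7 + l}{19 + l}}$ ($c{\left(x,l \right)} = \frac{2}{-5 + \frac{l + 7}{l + 19}} = \frac{2}{-5 + \frac{7 + l}{19 + l}}$)
$\left(-4562 + A\right) \left(c{\left(60,\sqrt{35 + 14} \right)} + W{\left(64 \right)}\right) = \left(-4562 - 1519\right) \left(\frac{-19 - \sqrt{35 + 14}}{2 \left(22 + \sqrt{35 + 14}\right)} + \left(28 + 64^{2} - 1600\right)\right) = - 6081 \left(\frac{-19 - \sqrt{49}}{2 \left(22 + \sqrt{49}\right)} + \left(28 + 4096 - 1600\right)\right) = - 6081 \left(\frac{-19 - 7}{2 \left(22 + 7\right)} + 2524\right) = - 6081 \left(\frac{-19 - 7}{2 \cdot 29} + 2524\right) = - 6081 \left(\frac{1}{2} \cdot \frac{1}{29} \left(-26\right) + 2524\right) = - 6081 \left(- \frac{13}{29} + 2524\right) = \left(-6081\right) \frac{73183}{29} = - \frac{445025823}{29}$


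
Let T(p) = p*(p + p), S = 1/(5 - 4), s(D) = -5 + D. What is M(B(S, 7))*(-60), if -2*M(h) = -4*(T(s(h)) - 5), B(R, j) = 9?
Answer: -3240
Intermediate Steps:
S = 1 (S = 1/1 = 1)
T(p) = 2*p**2 (T(p) = p*(2*p) = 2*p**2)
M(h) = -10 + 4*(-5 + h)**2 (M(h) = -(-2)*(2*(-5 + h)**2 - 5) = -(-2)*(-5 + 2*(-5 + h)**2) = -(20 - 8*(-5 + h)**2)/2 = -10 + 4*(-5 + h)**2)
M(B(S, 7))*(-60) = (-10 + 4*(-5 + 9)**2)*(-60) = (-10 + 4*4**2)*(-60) = (-10 + 4*16)*(-60) = (-10 + 64)*(-60) = 54*(-60) = -3240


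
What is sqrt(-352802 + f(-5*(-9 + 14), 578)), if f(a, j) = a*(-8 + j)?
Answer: 2*I*sqrt(91763) ≈ 605.85*I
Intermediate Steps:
sqrt(-352802 + f(-5*(-9 + 14), 578)) = sqrt(-352802 + (-5*(-9 + 14))*(-8 + 578)) = sqrt(-352802 - 5*5*570) = sqrt(-352802 - 25*570) = sqrt(-352802 - 14250) = sqrt(-367052) = 2*I*sqrt(91763)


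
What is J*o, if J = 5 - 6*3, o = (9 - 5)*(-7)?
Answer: 364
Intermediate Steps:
o = -28 (o = 4*(-7) = -28)
J = -13 (J = 5 - 18 = -13)
J*o = -13*(-28) = 364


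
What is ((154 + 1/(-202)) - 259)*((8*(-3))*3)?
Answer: 763596/101 ≈ 7560.4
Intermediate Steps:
((154 + 1/(-202)) - 259)*((8*(-3))*3) = ((154 - 1/202) - 259)*(-24*3) = (31107/202 - 259)*(-72) = -21211/202*(-72) = 763596/101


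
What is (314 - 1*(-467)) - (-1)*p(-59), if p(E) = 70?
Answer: 851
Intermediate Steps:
(314 - 1*(-467)) - (-1)*p(-59) = (314 - 1*(-467)) - (-1)*70 = (314 + 467) - 1*(-70) = 781 + 70 = 851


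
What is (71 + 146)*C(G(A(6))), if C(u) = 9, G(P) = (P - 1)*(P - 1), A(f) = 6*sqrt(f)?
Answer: 1953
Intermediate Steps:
G(P) = (-1 + P)**2 (G(P) = (-1 + P)*(-1 + P) = (-1 + P)**2)
(71 + 146)*C(G(A(6))) = (71 + 146)*9 = 217*9 = 1953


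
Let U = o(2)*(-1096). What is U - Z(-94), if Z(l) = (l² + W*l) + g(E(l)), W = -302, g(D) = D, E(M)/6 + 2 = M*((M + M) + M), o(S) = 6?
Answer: -202836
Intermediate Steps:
E(M) = -12 + 18*M² (E(M) = -12 + 6*(M*((M + M) + M)) = -12 + 6*(M*(2*M + M)) = -12 + 6*(M*(3*M)) = -12 + 6*(3*M²) = -12 + 18*M²)
U = -6576 (U = 6*(-1096) = -6576)
Z(l) = -12 - 302*l + 19*l² (Z(l) = (l² - 302*l) + (-12 + 18*l²) = -12 - 302*l + 19*l²)
U - Z(-94) = -6576 - (-12 - 302*(-94) + 19*(-94)²) = -6576 - (-12 + 28388 + 19*8836) = -6576 - (-12 + 28388 + 167884) = -6576 - 1*196260 = -6576 - 196260 = -202836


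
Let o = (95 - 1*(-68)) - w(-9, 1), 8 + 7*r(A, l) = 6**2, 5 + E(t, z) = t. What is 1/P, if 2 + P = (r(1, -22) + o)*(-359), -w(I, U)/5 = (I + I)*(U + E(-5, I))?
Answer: -1/350745 ≈ -2.8511e-6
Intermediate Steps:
E(t, z) = -5 + t
w(I, U) = -10*I*(-10 + U) (w(I, U) = -5*(I + I)*(U + (-5 - 5)) = -5*2*I*(U - 10) = -5*2*I*(-10 + U) = -10*I*(-10 + U))
r(A, l) = 4 (r(A, l) = -8/7 + (1/7)*6**2 = -8/7 + (1/7)*36 = -8/7 + 36/7 = 4)
o = 973 (o = (95 - 1*(-68)) - 10*(-9)*(10 - 1*1) = (95 + 68) - 10*(-9)*(10 - 1) = 163 - 10*(-9)*9 = 163 - 1*(-810) = 163 + 810 = 973)
P = -350745 (P = -2 + (4 + 973)*(-359) = -2 + 977*(-359) = -2 - 350743 = -350745)
1/P = 1/(-350745) = -1/350745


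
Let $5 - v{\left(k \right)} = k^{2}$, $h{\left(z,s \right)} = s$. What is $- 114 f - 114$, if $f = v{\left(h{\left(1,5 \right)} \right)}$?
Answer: $2166$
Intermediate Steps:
$v{\left(k \right)} = 5 - k^{2}$
$f = -20$ ($f = 5 - 5^{2} = 5 - 25 = -20$)
$- 114 f - 114 = \left(-114\right) \left(-20\right) - 114 = 2280 - 114 = 2166$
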